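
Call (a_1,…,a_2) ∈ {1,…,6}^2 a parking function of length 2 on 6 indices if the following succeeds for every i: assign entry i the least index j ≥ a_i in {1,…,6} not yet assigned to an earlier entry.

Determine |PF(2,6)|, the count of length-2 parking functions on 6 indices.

|PF(2,6)| = (6+1−2)·(6+1)^{2−1} = 5·7 = 35
E.g. (3,6) → sorted (3,6): b_i ≤ 4+i ∀i, a PF.

35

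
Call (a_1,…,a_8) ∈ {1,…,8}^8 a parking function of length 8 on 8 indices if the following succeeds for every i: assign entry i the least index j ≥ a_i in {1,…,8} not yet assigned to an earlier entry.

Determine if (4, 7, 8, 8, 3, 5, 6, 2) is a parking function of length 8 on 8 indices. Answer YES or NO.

Rearranged: b = (2, 3, 4, 5, 6, 7, 8, 8).
  b_1=2 > 1
  fails at i=1 ⇒ NO

NO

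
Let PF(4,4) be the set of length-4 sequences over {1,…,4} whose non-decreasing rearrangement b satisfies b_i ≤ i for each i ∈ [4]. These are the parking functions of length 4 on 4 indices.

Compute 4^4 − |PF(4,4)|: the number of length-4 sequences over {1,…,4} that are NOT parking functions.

Count = (4−4+1)·(4+1)^(4−1) = 1×125 = 125 (Pollak)
One tuple (4,3,2,4) → sorted (2,3,4,4): b_1=2>1, not a PF.
So 256 − 125 = 131 fail.

131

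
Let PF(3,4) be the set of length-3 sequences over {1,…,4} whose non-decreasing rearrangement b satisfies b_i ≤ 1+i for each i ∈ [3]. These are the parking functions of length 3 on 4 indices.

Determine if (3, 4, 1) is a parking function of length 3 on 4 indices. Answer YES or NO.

YES

Sorted: b = (1, 3, 4).
  b_1=1 ≤ 2
  b_2=3 ≤ 3
  b_3=4 ≤ 4
All bounds hold ⇒ YES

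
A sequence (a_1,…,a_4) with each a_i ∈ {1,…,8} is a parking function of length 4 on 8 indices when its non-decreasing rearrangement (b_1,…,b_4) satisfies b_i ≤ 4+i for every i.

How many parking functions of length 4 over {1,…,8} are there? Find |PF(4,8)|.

3645

#PF = (9−4)·9^(4−1) = 5×729 = 3645 [KW]
Check (8,7,5,6) → sorted (5,6,7,8): b_i ≤ 4+i ∀i, a PF.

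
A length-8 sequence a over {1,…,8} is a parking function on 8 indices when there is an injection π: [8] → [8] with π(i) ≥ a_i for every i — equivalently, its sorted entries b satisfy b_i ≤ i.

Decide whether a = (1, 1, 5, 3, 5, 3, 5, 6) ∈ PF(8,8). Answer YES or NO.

YES

Sorted: b = (1, 1, 3, 3, 5, 5, 5, 6).
  b_1=1 ≤ 1
  b_2=1 ≤ 2
  b_3=3 ≤ 3
  b_4=3 ≤ 4
  b_5=5 ≤ 5
  b_6=5 ≤ 6
  b_7=5 ≤ 7
  b_8=6 ≤ 8
All bounds hold ⇒ YES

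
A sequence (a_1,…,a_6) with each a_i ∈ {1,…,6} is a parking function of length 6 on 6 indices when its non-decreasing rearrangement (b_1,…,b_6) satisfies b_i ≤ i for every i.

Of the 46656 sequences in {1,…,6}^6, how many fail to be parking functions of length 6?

29849

Count = (7−6)·7^(6−1) = 1·16807 = 16807
One tuple (6,4,4,3,5,6) → sorted (3,4,4,5,6,6): b_1=3>1, not a PF.
So 46656 − 16807 = 29849 fail.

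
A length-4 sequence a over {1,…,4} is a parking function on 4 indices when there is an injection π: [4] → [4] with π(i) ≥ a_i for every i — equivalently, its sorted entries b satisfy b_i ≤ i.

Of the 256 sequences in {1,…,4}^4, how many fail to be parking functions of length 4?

|PF| = 1·5^3 = 1 · 125 = 125 [KW]
One tuple (3,3,3,4) → sorted (3,3,3,4): b_1=3>1, not a PF.
So 256 − 125 = 131 fail.

131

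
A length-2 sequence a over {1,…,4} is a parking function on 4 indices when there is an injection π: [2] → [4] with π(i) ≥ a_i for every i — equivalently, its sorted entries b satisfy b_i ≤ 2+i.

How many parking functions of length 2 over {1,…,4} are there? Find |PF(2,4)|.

15

#PF = (4+1−2)·(4+1)^{2−1} = 3 · 5 = 15
Example (1,2) → sorted (1,2): b_i ≤ 2+i ∀i, a PF.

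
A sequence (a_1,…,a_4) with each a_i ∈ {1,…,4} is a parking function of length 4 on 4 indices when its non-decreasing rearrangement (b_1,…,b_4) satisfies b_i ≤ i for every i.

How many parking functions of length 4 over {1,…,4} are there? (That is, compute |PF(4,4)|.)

Count = 1·5^3 = 1 · 125 = 125 (Pollak)
E.g. (1,1,2,4) → sorted (1,1,2,4): b_i ≤ i ∀i, a PF.

125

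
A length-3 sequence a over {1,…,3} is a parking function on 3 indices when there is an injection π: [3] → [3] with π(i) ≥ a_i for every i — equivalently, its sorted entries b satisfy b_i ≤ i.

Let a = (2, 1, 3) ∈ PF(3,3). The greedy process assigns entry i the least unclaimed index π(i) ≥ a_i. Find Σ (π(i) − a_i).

Σπ(i) = 1+…+3 = 6; Σa = 2+1+3 = 6; disp = 6−6 = 0.

0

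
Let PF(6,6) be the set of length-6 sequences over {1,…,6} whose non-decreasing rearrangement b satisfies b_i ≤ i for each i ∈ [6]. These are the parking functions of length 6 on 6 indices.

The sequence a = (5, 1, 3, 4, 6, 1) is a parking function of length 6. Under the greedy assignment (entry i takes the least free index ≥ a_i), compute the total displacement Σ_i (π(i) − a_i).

Σπ = 21 ({1..6} each once); Σa = 5+1+3+4+6+1 = 20; disp = 21−20 = 1.

1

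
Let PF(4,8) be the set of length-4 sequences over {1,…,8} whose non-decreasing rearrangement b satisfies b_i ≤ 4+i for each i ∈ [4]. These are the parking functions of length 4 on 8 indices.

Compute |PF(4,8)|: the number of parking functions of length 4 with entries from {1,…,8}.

3645

Count = (9−4)·9^(4−1) = 5 · 729 = 3645 (Konheim–Weiss)
Check (5,6,3,1) → sorted (1,3,5,6): b_i ≤ 4+i ∀i, a PF.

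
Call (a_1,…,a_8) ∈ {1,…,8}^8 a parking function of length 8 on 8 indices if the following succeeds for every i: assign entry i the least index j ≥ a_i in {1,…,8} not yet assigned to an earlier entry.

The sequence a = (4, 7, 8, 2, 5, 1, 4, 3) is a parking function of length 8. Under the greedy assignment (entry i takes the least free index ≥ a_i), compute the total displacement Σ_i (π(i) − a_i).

2

Σπ(i) = 1+…+8 = 36; Σa = 4+7+8+2+5+1+4+3 = 34; disp = 36−34 = 2.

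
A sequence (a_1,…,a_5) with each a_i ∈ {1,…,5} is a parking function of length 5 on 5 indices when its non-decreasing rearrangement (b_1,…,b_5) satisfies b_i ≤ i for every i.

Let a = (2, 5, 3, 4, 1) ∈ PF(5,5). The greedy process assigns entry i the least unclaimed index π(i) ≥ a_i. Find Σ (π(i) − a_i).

0

Σπ = 15 ({1..5} each once); Σa = 2+5+3+4+1 = 15; disp = 15−15 = 0.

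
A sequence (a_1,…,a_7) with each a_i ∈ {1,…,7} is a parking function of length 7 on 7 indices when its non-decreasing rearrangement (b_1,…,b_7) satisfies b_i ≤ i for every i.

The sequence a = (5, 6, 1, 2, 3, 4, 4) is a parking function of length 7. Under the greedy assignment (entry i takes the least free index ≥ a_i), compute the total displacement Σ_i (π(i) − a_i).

Σπ(i) = 1+…+7 = 28; Σa = 5+6+1+2+3+4+4 = 25; disp = 28−25 = 3.

3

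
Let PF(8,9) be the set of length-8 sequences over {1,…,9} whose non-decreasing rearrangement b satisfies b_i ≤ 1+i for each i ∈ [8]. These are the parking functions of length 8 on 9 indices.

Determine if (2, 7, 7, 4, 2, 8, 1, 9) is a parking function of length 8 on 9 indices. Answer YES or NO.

NO

Sorted: b = (1, 2, 2, 4, 7, 7, 8, 9).
  b_1=1 ≤ 2
  b_2=2 ≤ 3
  b_3=2 ≤ 4
  b_4=4 ≤ 5
  b_5=7 > 6
  fails at i=5 ⇒ NO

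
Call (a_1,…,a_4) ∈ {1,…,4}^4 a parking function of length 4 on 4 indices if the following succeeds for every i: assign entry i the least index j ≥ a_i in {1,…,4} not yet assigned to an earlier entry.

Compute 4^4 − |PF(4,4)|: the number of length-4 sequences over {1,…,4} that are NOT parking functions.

|PF(4,4)| = 1·5^3 = 1·125 = 125 (Pollak)
Example (4,3,3,3) → sorted (3,3,3,4): b_1=3>1, not a PF.
Total 256; non-PF = 256−125 = 131

131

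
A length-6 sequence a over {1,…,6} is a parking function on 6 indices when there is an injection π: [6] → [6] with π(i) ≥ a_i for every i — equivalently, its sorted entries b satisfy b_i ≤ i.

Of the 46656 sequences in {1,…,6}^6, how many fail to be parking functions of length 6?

|PF| = (7−6)·7^(6−1) = 1×16807 = 16807 [KW]
One tuple (5,6,5,5,3,6) → sorted (3,5,5,5,6,6): b_1=3>1, not a PF.
So 46656 − 16807 = 29849 fail.

29849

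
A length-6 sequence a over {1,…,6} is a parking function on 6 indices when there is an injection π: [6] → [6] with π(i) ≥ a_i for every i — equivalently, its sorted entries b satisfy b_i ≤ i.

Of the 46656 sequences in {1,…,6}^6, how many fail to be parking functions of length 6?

|PF| = (6−6+1)·(6+1)^(6−1) = 1×16807 = 16807
Check (6,5,4,6,3,4) → sorted (3,4,4,5,6,6): b_1=3>1, not a PF.
So 46656 − 16807 = 29849 fail.

29849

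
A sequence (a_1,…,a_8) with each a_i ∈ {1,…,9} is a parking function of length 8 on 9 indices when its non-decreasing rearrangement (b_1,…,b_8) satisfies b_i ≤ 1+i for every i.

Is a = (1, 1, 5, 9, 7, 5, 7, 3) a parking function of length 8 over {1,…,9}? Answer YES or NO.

YES

Order a: b = (1, 1, 3, 5, 5, 7, 7, 9).
  b_1=1 ≤ 2
  b_2=1 ≤ 3
  b_3=3 ≤ 4
  b_4=5 ≤ 5
  b_5=5 ≤ 6
  b_6=7 ≤ 7
  b_7=7 ≤ 8
  b_8=9 ≤ 9
All bounds hold ⇒ YES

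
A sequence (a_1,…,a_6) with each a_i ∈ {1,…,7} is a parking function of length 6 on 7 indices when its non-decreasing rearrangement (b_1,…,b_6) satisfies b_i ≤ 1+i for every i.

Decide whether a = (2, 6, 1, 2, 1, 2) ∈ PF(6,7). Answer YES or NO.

YES

Order a: b = (1, 1, 2, 2, 2, 6).
  b_1=1 ≤ 2
  b_2=1 ≤ 3
  b_3=2 ≤ 4
  b_4=2 ≤ 5
  b_5=2 ≤ 6
  b_6=6 ≤ 7
All bounds hold ⇒ YES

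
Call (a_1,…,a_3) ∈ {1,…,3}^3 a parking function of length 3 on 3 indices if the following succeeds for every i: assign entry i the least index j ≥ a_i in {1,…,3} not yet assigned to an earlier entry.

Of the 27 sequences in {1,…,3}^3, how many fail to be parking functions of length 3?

11

|PF| = (3+1−3)·(3+1)^{3−1} = 1 · 16 = 16 [KW]
Example (3,3,3) → sorted (3,3,3): b_1=3>1, not a PF.
So 27 − 16 = 11 fail.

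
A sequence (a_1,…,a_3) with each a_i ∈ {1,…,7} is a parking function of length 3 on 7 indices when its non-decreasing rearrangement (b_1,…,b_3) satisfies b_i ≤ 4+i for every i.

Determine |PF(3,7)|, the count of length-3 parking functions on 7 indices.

Count = (7−3+1)·(7+1)^(3−1) = 5·64 = 320 [KW]
One tuple (6,2,2) → sorted (2,2,6): b_i ≤ 4+i ∀i, a PF.

320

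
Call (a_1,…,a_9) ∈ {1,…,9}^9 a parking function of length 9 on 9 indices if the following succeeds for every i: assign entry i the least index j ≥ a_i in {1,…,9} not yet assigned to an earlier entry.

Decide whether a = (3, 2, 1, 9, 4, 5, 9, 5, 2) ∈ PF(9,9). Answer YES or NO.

NO

Order a: b = (1, 2, 2, 3, 4, 5, 5, 9, 9).
  b_1=1 ≤ 1
  b_2=2 ≤ 2
  b_3=2 ≤ 3
  b_4=3 ≤ 4
  b_5=4 ≤ 5
  b_6=5 ≤ 6
  b_7=5 ≤ 7
  b_8=9 > 8
  fails at i=8 ⇒ NO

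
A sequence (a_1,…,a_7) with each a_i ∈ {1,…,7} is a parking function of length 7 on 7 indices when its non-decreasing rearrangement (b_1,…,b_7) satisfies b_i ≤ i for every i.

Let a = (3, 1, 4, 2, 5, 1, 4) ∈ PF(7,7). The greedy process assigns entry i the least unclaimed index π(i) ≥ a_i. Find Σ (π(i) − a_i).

Σπ = 28 ({1..7} each once); Σa = 3+1+4+2+5+1+4 = 20; disp = 28−20 = 8.

8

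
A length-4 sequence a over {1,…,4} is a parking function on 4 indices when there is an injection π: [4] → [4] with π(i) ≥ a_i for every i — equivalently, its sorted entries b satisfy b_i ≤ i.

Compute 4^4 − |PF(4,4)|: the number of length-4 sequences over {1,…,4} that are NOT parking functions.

#PF = (4+1−4)·(4+1)^{4−1} = 1×125 = 125 [KW]
Check (1,4,3,3) → sorted (1,3,3,4): b_2=3>2, not a PF.
4^4 − 125 = 256 − 125 = 131

131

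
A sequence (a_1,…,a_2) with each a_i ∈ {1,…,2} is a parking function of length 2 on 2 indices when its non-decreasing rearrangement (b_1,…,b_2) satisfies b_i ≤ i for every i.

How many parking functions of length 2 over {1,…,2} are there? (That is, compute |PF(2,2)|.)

3

|PF| = (3−2)·3^(2−1) = 1×3 = 3
E.g. (1,1) → sorted (1,1): b_i ≤ i ∀i, a PF.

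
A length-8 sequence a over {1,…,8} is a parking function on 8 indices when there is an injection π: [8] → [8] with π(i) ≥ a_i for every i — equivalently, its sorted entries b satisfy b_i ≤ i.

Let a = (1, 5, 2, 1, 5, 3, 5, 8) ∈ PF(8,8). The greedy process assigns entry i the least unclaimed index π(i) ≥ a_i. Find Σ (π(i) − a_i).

Σπ = 36 ({1..8} each once); Σa = 1+5+2+1+5+3+5+8 = 30; disp = 36−30 = 6.

6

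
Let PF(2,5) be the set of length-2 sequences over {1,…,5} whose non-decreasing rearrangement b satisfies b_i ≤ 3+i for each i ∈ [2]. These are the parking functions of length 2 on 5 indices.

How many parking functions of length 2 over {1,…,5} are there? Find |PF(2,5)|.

24

|PF| = (6−2)·6^(2−1) = 4·6 = 24 [KW]
E.g. (4,5) → sorted (4,5): b_i ≤ 3+i ∀i, a PF.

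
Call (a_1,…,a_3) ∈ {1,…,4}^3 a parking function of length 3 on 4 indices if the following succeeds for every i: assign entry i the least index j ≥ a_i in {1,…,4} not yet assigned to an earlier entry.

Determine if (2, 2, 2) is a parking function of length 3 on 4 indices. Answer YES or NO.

YES

Sorted: b = (2, 2, 2).
  b_1=2 ≤ 2
  b_2=2 ≤ 3
  b_3=2 ≤ 4
All bounds hold ⇒ YES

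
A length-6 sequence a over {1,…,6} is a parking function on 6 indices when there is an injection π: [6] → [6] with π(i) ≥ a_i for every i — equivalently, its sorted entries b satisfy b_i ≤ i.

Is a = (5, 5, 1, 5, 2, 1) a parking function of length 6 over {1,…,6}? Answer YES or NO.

Rearranged: b = (1, 1, 2, 5, 5, 5).
  b_1=1 ≤ 1
  b_2=1 ≤ 2
  b_3=2 ≤ 3
  b_4=5 > 4
  fails at i=4 ⇒ NO

NO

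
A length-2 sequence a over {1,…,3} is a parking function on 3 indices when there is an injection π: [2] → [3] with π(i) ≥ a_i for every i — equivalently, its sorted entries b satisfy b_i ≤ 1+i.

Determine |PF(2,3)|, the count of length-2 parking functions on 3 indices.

8

#PF = (4−2)·4^(2−1) = 2 · 4 = 8 (Konheim–Weiss)
Check (1,2) → sorted (1,2): b_i ≤ 1+i ∀i, a PF.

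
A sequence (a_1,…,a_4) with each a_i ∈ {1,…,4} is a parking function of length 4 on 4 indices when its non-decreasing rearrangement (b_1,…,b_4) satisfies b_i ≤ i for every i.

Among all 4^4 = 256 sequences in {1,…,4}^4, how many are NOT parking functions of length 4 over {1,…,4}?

Count = (4+1−4)·(4+1)^{4−1} = 1 · 125 = 125
Check (4,2,4,4) → sorted (2,4,4,4): b_1=2>1, not a PF.
4^4 − 125 = 256 − 125 = 131

131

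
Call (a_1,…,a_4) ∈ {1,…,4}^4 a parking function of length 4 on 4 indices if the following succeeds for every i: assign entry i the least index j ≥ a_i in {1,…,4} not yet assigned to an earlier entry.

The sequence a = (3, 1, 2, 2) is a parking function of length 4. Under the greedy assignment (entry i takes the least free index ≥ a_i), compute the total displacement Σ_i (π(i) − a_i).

Σπ(i) = 1+…+4 = 10; Σa = 3+1+2+2 = 8; disp = 10−8 = 2.

2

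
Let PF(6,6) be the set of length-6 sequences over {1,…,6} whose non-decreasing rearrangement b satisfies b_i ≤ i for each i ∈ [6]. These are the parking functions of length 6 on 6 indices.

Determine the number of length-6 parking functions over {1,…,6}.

16807

|PF(6,6)| = (6+1−6)·(6+1)^{6−1} = 1×16807 = 16807 [KW]
E.g. (4,1,3,1,5,5) → sorted (1,1,3,4,5,5): b_i ≤ i ∀i, a PF.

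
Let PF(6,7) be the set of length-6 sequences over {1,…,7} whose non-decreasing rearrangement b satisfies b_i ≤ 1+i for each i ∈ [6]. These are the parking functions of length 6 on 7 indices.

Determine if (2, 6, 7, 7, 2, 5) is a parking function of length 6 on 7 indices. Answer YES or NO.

NO

Rearranged: b = (2, 2, 5, 6, 7, 7).
  b_1=2 ≤ 2
  b_2=2 ≤ 3
  b_3=5 > 4
  fails at i=3 ⇒ NO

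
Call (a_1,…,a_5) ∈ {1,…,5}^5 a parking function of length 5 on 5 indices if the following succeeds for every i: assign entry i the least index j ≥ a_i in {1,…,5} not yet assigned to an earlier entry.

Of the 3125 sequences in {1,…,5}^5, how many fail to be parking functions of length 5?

1829

Count = 1·6^4 = 1·1296 = 1296 (Pollak)
One tuple (3,3,3,4,3) → sorted (3,3,3,3,4): b_1=3>1, not a PF.
5^5 − 1296 = 3125 − 1296 = 1829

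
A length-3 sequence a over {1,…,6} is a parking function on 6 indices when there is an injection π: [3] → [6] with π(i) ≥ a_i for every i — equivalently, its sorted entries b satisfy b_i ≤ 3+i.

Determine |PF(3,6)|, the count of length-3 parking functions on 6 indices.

Count = (7−3)·7^(3−1) = 4·49 = 196
Example (1,2,2) → sorted (1,2,2): b_i ≤ 3+i ∀i, a PF.

196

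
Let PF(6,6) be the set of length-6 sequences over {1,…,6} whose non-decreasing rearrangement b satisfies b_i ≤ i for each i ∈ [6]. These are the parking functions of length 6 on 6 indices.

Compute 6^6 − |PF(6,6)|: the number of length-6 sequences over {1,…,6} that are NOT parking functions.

29849

#PF = 1·7^5 = 1 · 16807 = 16807 (Konheim–Weiss)
Example (1,5,5,6,5,4) → sorted (1,4,5,5,5,6): b_2=4>2, not a PF.
Total 46656; non-PF = 46656−16807 = 29849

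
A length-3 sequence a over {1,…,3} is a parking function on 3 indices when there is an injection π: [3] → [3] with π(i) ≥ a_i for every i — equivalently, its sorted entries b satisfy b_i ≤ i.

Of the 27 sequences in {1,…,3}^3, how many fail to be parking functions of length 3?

|PF| = 1·4^2 = 1 · 16 = 16 (Pollak)
Example (3,3,3) → sorted (3,3,3): b_1=3>1, not a PF.
3^3 − 16 = 27 − 16 = 11

11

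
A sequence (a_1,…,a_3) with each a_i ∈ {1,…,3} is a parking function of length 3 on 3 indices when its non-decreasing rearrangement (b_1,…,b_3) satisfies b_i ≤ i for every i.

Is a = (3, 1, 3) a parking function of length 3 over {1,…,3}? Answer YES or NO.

Rearranged: b = (1, 3, 3).
  b_1=1 ≤ 1
  b_2=3 > 2
  fails at i=2 ⇒ NO

NO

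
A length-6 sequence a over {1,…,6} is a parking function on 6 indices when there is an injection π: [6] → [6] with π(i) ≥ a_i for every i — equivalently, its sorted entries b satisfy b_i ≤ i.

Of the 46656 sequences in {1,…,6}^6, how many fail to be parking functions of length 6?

#PF = (6−6+1)·(6+1)^(6−1) = 1 · 16807 = 16807 [KW]
Check (6,5,6,4,4,4) → sorted (4,4,4,5,6,6): b_1=4>1, not a PF.
6^6 − 16807 = 46656 − 16807 = 29849

29849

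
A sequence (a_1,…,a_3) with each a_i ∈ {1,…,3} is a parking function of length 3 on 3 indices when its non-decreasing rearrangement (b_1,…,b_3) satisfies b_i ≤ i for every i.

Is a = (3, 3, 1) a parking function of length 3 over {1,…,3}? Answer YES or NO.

Order a: b = (1, 3, 3).
  b_1=1 ≤ 1
  b_2=3 > 2
  fails at i=2 ⇒ NO

NO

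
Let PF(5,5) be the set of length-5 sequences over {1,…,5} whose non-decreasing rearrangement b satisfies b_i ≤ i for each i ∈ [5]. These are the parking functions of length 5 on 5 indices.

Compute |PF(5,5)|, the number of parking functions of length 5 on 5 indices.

|PF| = 1·6^4 = 1×1296 = 1296
One tuple (1,2,5,4,3) → sorted (1,2,3,4,5): b_i ≤ i ∀i, a PF.

1296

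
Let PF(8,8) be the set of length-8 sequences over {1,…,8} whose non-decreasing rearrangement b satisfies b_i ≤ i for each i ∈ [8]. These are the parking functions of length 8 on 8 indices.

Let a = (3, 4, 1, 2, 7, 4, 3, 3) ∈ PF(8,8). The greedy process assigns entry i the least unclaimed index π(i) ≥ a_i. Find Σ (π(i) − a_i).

Σπ = 36 ({1..8} each once); Σa = 3+4+1+2+7+4+3+3 = 27; disp = 36−27 = 9.

9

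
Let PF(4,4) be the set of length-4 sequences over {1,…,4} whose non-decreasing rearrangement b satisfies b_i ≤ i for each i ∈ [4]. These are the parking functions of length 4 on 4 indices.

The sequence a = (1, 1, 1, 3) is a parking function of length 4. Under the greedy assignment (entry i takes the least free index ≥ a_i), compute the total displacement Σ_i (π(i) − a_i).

Σπ(i) = 1+…+4 = 10; Σa = 1+1+1+3 = 6; disp = 10−6 = 4.

4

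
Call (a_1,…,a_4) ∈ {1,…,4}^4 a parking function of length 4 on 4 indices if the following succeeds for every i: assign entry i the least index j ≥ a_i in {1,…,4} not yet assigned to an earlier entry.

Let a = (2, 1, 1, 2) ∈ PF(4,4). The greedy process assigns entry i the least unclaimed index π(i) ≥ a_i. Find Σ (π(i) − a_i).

4

Σπ = 10 ({1..4} each once); Σa = 2+1+1+2 = 6; disp = 10−6 = 4.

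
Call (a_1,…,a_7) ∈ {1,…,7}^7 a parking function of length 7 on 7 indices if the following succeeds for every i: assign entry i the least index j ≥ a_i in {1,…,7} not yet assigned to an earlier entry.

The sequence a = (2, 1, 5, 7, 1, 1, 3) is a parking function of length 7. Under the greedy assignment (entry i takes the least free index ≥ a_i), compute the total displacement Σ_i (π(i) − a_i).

Σπ(i) = 1+…+7 = 28; Σa = 2+1+5+7+1+1+3 = 20; disp = 28−20 = 8.

8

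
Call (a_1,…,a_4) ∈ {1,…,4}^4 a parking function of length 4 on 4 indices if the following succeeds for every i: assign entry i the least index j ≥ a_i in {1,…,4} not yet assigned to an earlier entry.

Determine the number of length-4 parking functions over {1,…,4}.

125

|PF(4,4)| = (5−4)·5^(4−1) = 1 · 125 = 125
E.g. (2,1,2,1) → sorted (1,1,2,2): b_i ≤ i ∀i, a PF.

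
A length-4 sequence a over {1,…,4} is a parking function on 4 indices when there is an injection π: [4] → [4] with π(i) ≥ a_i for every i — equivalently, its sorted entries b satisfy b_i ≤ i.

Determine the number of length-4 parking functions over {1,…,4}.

125

Count = (5−4)·5^(4−1) = 1 · 125 = 125 (Konheim–Weiss)
One tuple (3,3,1,2) → sorted (1,2,3,3): b_i ≤ i ∀i, a PF.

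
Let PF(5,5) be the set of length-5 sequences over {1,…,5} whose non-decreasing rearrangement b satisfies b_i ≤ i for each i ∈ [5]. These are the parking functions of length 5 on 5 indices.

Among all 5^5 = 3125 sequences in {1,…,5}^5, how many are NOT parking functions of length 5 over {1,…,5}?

Count = 1·6^4 = 1×1296 = 1296 [KW]
One tuple (5,4,3,5,4) → sorted (3,4,4,5,5): b_1=3>1, not a PF.
So 3125 − 1296 = 1829 fail.

1829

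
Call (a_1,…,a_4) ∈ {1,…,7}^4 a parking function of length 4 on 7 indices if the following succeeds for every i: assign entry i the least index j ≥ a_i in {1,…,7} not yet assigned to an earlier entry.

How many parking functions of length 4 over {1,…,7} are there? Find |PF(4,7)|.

|PF| = (7+1−4)·(7+1)^{4−1} = 4 · 512 = 2048 (Konheim–Weiss)
One tuple (7,2,4,4) → sorted (2,4,4,7): b_i ≤ 3+i ∀i, a PF.

2048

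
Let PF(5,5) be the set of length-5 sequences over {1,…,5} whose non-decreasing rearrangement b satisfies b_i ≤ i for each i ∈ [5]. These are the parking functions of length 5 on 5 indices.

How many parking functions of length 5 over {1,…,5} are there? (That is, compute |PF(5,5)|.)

|PF| = (5+1−5)·(5+1)^{5−1} = 1×1296 = 1296
Example (5,2,3,1,3) → sorted (1,2,3,3,5): b_i ≤ i ∀i, a PF.

1296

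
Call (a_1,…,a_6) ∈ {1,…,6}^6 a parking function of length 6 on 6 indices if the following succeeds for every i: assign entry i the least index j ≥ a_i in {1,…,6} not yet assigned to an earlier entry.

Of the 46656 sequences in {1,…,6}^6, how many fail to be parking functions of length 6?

|PF| = (6−6+1)·(6+1)^(6−1) = 1·16807 = 16807
Check (6,2,4,5,6,6) → sorted (2,4,5,6,6,6): b_1=2>1, not a PF.
Total 46656; non-PF = 46656−16807 = 29849

29849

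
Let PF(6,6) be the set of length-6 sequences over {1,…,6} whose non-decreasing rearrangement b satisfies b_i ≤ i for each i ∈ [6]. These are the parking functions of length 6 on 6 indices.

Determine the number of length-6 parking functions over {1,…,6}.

16807

#PF = (6+1−6)·(6+1)^{6−1} = 1·16807 = 16807 (Pollak)
Check (2,3,2,5,4,1) → sorted (1,2,2,3,4,5): b_i ≤ i ∀i, a PF.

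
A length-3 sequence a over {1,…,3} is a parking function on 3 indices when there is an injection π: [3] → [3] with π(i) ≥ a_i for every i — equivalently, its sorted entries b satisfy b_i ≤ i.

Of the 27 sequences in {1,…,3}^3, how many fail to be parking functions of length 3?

|PF(3,3)| = (3−3+1)·(3+1)^(3−1) = 1×16 = 16 (Konheim–Weiss)
One tuple (3,1,3) → sorted (1,3,3): b_2=3>2, not a PF.
Total 27; non-PF = 27−16 = 11

11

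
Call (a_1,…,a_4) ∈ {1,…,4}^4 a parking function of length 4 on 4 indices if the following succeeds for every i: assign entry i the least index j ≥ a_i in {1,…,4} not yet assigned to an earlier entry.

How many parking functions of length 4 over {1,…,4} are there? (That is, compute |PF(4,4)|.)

125

#PF = (4+1−4)·(4+1)^{4−1} = 1 · 125 = 125 [KW]
One tuple (2,2,1,4) → sorted (1,2,2,4): b_i ≤ i ∀i, a PF.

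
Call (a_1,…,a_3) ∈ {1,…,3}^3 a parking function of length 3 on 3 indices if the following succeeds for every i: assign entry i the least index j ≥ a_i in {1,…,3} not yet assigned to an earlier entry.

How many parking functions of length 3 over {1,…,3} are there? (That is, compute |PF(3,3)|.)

16

Count = (3+1−3)·(3+1)^{3−1} = 1×16 = 16 [KW]
Example (3,2,1) → sorted (1,2,3): b_i ≤ i ∀i, a PF.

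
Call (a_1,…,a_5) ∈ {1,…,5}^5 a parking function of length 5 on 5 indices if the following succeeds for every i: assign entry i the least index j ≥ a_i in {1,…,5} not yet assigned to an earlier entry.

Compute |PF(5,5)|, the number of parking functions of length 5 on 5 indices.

1296

|PF| = (5+1−5)·(5+1)^{5−1} = 1 · 1296 = 1296 (Konheim–Weiss)
E.g. (4,3,1,2,2) → sorted (1,2,2,3,4): b_i ≤ i ∀i, a PF.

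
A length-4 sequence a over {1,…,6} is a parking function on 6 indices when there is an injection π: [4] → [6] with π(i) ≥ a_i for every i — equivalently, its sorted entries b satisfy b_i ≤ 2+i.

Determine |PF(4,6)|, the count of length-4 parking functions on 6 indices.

1029

|PF(4,6)| = (6+1−4)·(6+1)^{4−1} = 3·343 = 1029 (Pollak)
Check (2,3,5,3) → sorted (2,3,3,5): b_i ≤ 2+i ∀i, a PF.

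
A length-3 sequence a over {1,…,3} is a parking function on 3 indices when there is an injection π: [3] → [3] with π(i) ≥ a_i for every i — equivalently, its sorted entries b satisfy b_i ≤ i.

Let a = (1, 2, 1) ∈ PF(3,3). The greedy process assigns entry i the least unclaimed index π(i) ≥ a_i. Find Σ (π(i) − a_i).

2

Σπ = 6 ({1..3} each once); Σa = 1+2+1 = 4; disp = 6−4 = 2.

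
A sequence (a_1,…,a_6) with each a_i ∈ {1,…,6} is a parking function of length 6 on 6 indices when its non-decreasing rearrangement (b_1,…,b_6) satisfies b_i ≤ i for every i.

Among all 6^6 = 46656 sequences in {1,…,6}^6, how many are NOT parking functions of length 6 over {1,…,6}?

29849

Count = (6+1−6)·(6+1)^{6−1} = 1×16807 = 16807 [KW]
Check (6,5,1,5,5,3) → sorted (1,3,5,5,5,6): b_2=3>2, not a PF.
So 46656 − 16807 = 29849 fail.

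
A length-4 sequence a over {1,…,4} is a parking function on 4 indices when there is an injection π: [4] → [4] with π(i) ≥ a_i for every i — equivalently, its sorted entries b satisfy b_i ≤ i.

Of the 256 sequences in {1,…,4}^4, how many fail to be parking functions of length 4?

|PF(4,4)| = (4+1−4)·(4+1)^{4−1} = 1×125 = 125 [KW]
E.g. (4,3,4,4) → sorted (3,4,4,4): b_1=3>1, not a PF.
Total 256; non-PF = 256−125 = 131

131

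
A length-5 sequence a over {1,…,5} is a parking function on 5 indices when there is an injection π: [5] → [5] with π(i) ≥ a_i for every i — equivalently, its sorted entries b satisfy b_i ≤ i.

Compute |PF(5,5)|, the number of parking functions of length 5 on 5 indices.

1296

Count = 1·6^4 = 1 · 1296 = 1296 [KW]
Check (3,4,5,1,1) → sorted (1,1,3,4,5): b_i ≤ i ∀i, a PF.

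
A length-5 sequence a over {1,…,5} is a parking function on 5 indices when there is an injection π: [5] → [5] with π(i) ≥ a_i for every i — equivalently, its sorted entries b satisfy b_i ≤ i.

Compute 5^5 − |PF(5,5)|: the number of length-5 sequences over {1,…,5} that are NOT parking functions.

|PF| = (6−5)·6^(5−1) = 1×1296 = 1296 [KW]
Example (3,5,5,4,5) → sorted (3,4,5,5,5): b_1=3>1, not a PF.
Total 3125; non-PF = 3125−1296 = 1829

1829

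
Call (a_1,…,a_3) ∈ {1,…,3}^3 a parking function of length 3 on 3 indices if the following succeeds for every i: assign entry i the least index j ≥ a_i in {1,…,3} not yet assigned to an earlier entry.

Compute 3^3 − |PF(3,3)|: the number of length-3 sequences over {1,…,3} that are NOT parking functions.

11

|PF| = (4−3)·4^(3−1) = 1·16 = 16 [KW]
Example (3,1,3) → sorted (1,3,3): b_2=3>2, not a PF.
Total 27; non-PF = 27−16 = 11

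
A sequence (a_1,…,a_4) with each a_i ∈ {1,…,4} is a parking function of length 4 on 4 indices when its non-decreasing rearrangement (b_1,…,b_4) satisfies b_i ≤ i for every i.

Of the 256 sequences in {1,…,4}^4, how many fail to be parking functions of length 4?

131

|PF(4,4)| = (4+1−4)·(4+1)^{4−1} = 1 · 125 = 125
One tuple (1,2,4,4) → sorted (1,2,4,4): b_3=4>3, not a PF.
So 256 − 125 = 131 fail.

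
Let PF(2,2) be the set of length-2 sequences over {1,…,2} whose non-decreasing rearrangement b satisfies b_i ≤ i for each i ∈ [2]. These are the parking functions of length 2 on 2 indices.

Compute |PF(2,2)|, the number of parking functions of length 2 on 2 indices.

3

#PF = 1·3^1 = 1·3 = 3 [KW]
E.g. (2,1) → sorted (1,2): b_i ≤ i ∀i, a PF.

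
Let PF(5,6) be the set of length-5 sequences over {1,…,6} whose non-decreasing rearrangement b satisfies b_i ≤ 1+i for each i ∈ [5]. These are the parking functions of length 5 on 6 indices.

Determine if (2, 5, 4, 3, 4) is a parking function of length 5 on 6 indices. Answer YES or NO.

Order a: b = (2, 3, 4, 4, 5).
  b_1=2 ≤ 2
  b_2=3 ≤ 3
  b_3=4 ≤ 4
  b_4=4 ≤ 5
  b_5=5 ≤ 6
All bounds hold ⇒ YES

YES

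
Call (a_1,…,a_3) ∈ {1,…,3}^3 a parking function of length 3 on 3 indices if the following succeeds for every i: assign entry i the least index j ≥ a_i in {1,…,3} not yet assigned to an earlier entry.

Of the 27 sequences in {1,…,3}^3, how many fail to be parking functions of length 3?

11

|PF| = (3+1−3)·(3+1)^{3−1} = 1 · 16 = 16
One tuple (3,2,2) → sorted (2,2,3): b_1=2>1, not a PF.
So 27 − 16 = 11 fail.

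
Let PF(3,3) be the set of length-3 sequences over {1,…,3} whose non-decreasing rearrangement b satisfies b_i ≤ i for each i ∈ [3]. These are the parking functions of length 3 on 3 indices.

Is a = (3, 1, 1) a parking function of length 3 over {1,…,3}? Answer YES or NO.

YES

Order a: b = (1, 1, 3).
  b_1=1 ≤ 1
  b_2=1 ≤ 2
  b_3=3 ≤ 3
All bounds hold ⇒ YES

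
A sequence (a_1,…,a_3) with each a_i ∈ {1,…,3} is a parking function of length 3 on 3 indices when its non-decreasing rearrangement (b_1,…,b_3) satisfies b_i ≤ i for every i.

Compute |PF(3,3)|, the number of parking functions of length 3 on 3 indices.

|PF(3,3)| = (3+1−3)·(3+1)^{3−1} = 1·16 = 16
Check (1,2,1) → sorted (1,1,2): b_i ≤ i ∀i, a PF.

16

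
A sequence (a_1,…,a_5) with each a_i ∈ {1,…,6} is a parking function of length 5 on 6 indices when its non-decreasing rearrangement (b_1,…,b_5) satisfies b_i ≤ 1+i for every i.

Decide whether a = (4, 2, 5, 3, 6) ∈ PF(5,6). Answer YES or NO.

Rearranged: b = (2, 3, 4, 5, 6).
  b_1=2 ≤ 2
  b_2=3 ≤ 3
  b_3=4 ≤ 4
  b_4=5 ≤ 5
  b_5=6 ≤ 6
All bounds hold ⇒ YES

YES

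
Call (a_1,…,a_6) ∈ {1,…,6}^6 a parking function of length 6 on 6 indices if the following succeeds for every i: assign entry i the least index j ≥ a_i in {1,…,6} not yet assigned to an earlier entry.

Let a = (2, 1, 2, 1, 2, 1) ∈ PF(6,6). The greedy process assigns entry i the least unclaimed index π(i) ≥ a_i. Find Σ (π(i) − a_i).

Σπ = 21 ({1..6} each once); Σa = 2+1+2+1+2+1 = 9; disp = 21−9 = 12.

12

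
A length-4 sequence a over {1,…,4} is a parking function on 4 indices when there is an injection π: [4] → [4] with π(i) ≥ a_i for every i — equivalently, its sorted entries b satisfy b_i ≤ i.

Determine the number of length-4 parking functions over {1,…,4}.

Count = (4+1−4)·(4+1)^{4−1} = 1×125 = 125
Example (2,1,4,2) → sorted (1,2,2,4): b_i ≤ i ∀i, a PF.

125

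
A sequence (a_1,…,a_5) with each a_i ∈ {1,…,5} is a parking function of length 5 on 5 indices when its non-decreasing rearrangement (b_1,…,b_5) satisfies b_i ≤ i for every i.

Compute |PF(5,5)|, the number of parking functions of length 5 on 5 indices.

|PF(5,5)| = (5+1−5)·(5+1)^{5−1} = 1·1296 = 1296 (Konheim–Weiss)
One tuple (1,1,4,1,1) → sorted (1,1,1,1,4): b_i ≤ i ∀i, a PF.

1296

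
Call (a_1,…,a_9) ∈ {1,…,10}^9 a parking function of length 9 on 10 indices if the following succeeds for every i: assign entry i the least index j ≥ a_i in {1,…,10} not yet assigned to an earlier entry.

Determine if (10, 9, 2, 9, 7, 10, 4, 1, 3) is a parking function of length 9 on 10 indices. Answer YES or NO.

NO

Rearranged: b = (1, 2, 3, 4, 7, 9, 9, 10, 10).
  b_1=1 ≤ 2
  b_2=2 ≤ 3
  b_3=3 ≤ 4
  b_4=4 ≤ 5
  b_5=7 > 6
  fails at i=5 ⇒ NO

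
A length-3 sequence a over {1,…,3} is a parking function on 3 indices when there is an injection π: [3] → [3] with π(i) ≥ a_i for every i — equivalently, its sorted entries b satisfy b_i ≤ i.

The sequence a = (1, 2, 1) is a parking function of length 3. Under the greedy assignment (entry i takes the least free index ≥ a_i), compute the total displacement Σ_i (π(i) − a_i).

2

Σπ = 3·4/2 = 6 (π permutes [3]); Σa = 1+2+1 = 4; disp = 6−4 = 2.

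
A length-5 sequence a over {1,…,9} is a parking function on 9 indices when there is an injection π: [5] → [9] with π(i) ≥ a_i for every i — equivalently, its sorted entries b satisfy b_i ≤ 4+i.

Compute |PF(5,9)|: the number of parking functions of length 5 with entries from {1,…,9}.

#PF = (10−5)·10^(5−1) = 5×10000 = 50000 (Konheim–Weiss)
One tuple (3,6,7,9,6) → sorted (3,6,6,7,9): b_i ≤ 4+i ∀i, a PF.

50000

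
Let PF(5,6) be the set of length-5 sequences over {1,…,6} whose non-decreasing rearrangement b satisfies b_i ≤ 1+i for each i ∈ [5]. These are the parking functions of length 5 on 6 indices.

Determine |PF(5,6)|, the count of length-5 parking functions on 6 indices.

4802

|PF| = (6−5+1)·(6+1)^(5−1) = 2 · 2401 = 4802 (Pollak)
Check (5,1,2,4,6) → sorted (1,2,4,5,6): b_i ≤ 1+i ∀i, a PF.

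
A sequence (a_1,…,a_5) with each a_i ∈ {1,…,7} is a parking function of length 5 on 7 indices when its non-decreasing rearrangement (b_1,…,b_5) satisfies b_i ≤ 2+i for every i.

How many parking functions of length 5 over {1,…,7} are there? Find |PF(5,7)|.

12288

|PF(5,7)| = (7−5+1)·(7+1)^(5−1) = 3·4096 = 12288 (Konheim–Weiss)
One tuple (7,6,3,3,2) → sorted (2,3,3,6,7): b_i ≤ 2+i ∀i, a PF.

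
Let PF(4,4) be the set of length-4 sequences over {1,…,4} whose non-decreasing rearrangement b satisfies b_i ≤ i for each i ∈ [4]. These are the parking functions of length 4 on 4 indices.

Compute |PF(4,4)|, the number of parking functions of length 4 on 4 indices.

125

|PF(4,4)| = 1·5^3 = 1×125 = 125
Example (1,2,3,1) → sorted (1,1,2,3): b_i ≤ i ∀i, a PF.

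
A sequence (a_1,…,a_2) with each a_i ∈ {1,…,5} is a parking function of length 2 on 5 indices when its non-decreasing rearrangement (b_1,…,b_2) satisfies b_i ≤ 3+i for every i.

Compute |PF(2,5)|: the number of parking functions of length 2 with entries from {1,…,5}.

|PF| = (5−2+1)·(5+1)^(2−1) = 4·6 = 24 (Konheim–Weiss)
Example (4,1) → sorted (1,4): b_i ≤ 3+i ∀i, a PF.

24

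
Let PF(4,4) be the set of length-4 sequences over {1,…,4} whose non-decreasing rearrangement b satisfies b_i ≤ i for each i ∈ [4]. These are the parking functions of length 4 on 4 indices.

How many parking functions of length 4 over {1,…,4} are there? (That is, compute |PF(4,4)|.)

Count = (4−4+1)·(4+1)^(4−1) = 1·125 = 125 (Pollak)
Example (1,3,2,2) → sorted (1,2,2,3): b_i ≤ i ∀i, a PF.

125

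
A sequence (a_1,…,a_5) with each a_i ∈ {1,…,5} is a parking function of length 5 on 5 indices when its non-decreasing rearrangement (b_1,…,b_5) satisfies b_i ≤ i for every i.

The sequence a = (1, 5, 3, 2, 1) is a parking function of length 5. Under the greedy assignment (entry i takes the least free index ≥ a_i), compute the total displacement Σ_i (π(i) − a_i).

Σπ = 15 ({1..5} each once); Σa = 1+5+3+2+1 = 12; disp = 15−12 = 3.

3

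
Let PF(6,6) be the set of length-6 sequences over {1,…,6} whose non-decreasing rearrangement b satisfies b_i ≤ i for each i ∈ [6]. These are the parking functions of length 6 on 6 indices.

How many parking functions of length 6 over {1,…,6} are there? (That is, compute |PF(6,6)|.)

|PF(6,6)| = 1·7^5 = 1×16807 = 16807
Example (1,3,4,1,6,4) → sorted (1,1,3,4,4,6): b_i ≤ i ∀i, a PF.

16807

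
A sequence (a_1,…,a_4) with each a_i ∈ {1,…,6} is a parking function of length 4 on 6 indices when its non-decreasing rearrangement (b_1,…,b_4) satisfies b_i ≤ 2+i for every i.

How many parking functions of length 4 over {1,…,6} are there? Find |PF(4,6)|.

Count = 3·7^3 = 3 · 343 = 1029 (Pollak)
Check (1,2,2,5) → sorted (1,2,2,5): b_i ≤ 2+i ∀i, a PF.

1029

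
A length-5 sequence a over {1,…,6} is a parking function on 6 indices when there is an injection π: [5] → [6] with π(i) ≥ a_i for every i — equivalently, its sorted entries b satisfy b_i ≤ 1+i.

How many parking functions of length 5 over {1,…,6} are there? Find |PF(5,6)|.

4802

|PF| = (7−5)·7^(5−1) = 2×2401 = 4802 [KW]
E.g. (1,1,1,3,3) → sorted (1,1,1,3,3): b_i ≤ 1+i ∀i, a PF.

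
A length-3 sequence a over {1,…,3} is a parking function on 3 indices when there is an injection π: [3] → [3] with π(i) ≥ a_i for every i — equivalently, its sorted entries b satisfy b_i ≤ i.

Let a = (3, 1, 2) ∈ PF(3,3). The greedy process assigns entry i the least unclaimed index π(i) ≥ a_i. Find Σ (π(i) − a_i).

0

Σπ = 3·4/2 = 6 (π permutes [3]); Σa = 3+1+2 = 6; disp = 6−6 = 0.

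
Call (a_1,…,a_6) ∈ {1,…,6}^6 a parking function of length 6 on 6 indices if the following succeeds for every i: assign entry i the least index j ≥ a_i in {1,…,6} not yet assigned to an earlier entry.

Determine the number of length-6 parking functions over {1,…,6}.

Count = (6+1−6)·(6+1)^{6−1} = 1·16807 = 16807 (Konheim–Weiss)
E.g. (2,3,4,1,5,5) → sorted (1,2,3,4,5,5): b_i ≤ i ∀i, a PF.

16807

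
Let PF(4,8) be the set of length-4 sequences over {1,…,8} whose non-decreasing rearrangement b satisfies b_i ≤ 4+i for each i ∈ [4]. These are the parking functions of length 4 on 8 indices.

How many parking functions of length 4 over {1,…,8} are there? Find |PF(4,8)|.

|PF(4,8)| = (8−4+1)·(8+1)^(4−1) = 5 · 729 = 3645
Example (3,1,3,6) → sorted (1,3,3,6): b_i ≤ 4+i ∀i, a PF.

3645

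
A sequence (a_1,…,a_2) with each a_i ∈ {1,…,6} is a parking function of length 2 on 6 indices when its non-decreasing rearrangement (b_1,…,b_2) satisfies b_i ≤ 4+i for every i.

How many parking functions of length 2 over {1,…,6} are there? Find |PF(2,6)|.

35

Count = (6+1−2)·(6+1)^{2−1} = 5·7 = 35 (Pollak)
One tuple (4,2) → sorted (2,4): b_i ≤ 4+i ∀i, a PF.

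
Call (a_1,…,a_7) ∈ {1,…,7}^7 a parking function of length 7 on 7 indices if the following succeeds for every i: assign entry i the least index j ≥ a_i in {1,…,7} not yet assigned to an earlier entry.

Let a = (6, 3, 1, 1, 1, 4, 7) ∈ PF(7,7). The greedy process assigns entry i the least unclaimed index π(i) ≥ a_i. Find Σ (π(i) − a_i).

5

Σπ = 7·8/2 = 28 (π permutes [7]); Σa = 6+3+1+1+1+4+7 = 23; disp = 28−23 = 5.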